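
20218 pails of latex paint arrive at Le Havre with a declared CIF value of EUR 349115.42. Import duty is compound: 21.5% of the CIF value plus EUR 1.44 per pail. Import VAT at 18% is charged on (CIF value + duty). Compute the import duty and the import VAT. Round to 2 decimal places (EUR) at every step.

Ad valorem component: 349115.42 × 21.5% = 75059.82
Specific component: 20218 × 1.44 = 29113.92
Import duty = 75059.82 + 29113.92 = 104173.74
VAT base = CIF + duty = 349115.42 + 104173.74 = 453289.16
Import VAT = 453289.16 × 18% = 81592.05

Import duty: EUR 104173.74; import VAT: EUR 81592.05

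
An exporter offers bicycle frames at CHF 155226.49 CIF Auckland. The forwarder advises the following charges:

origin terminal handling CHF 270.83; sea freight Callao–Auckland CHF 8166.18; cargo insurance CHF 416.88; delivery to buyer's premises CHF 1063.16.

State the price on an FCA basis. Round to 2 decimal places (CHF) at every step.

FCA price: CHF 146372.60

Not relevant to the conversion: delivery — on the buyer under both terms; not part of either seller's price.
From CIF to FCA, the seller no longer bears: origin terminal, freight, insurance.
FCA price = 155226.49 − 270.83 − 8166.18 − 416.88 = 146372.60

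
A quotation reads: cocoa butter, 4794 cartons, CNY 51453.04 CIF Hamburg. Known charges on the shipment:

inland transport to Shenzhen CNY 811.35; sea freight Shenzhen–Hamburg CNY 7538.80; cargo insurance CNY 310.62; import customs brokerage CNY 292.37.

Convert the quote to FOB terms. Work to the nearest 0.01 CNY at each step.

Not relevant to the conversion: inland to port — on the seller under both CIF and FOB; already in the CIF price and stays in the FOB price. brokerage — on the buyer under both terms; not part of either seller's price.
From CIF to FOB, the seller no longer bears: freight, insurance.
FOB price = 51453.04 − 7538.80 − 310.62 = 43603.62

FOB price: CNY 43603.62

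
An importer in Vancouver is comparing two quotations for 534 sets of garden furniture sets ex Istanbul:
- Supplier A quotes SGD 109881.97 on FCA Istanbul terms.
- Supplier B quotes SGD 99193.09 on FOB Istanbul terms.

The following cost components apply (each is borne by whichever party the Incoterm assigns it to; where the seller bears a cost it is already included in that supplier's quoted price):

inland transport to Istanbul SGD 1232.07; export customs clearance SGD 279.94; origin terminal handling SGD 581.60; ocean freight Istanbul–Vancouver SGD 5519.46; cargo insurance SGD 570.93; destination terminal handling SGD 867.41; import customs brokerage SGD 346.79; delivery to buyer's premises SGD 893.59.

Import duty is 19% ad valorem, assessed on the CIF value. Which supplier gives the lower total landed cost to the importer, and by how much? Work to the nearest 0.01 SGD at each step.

Supplier B is cheaper by SGD 13411.87

Supplier A (FCA):
CIF value = FCA price + origin terminal + freight + insurance = 109881.97 + 581.60 + 5519.46 + 570.93 = 116553.96
Import duty = 116553.96 × 19% = 22145.25
Buyer bears (A): 581.60 + 5519.46 + 570.93 + 867.41 + 346.79 + 893.59 = 8779.78
Landed cost (A) = invoice 109881.97 + 8779.78 + duty 22145.25 = 140807.00
Supplier B (FOB):
CIF value = FOB price + freight + insurance = 99193.09 + 5519.46 + 570.93 = 105283.48
Import duty = 105283.48 × 19% = 20003.86
Buyer bears (B): 5519.46 + 570.93 + 867.41 + 346.79 + 893.59 = 8198.18
Landed cost (B) = invoice 99193.09 + 8198.18 + duty 20003.86 = 127395.13
Difference = |140807.00 − 127395.13| = 13411.87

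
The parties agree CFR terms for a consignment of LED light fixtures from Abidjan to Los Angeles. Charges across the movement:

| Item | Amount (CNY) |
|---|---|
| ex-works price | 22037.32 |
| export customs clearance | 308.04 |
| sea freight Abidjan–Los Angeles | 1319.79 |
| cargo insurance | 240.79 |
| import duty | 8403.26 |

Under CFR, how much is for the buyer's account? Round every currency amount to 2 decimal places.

Buyer's account: CNY 8644.05

CFR: the seller pays costs through ocean freight to the destination port, but not insurance.
Seller's account: goods 22037.32 + export clearance 308.04 + freight 1319.79 = 23665.15
Buyer's account: insurance 240.79 + duty 8403.26 = 8644.05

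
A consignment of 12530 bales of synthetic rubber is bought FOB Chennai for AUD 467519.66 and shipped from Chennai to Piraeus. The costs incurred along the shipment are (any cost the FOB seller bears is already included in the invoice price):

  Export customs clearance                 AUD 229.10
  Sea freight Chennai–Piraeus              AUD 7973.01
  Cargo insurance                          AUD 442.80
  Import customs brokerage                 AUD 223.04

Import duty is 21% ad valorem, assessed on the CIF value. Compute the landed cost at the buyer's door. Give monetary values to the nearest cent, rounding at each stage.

FOB: the seller bears costs until goods are on board at the origin port; the buyer bears freight, insurance and all costs thereafter.
Already in the invoice (seller's account under FOB): export clearance — exclude.
CIF value = FOB price + freight + insurance = 467519.66 + 7973.01 + 442.80 = 475935.47
Import duty = 475935.47 × 21% = 99946.45
Buyer bears: freight 7973.01 + insurance 442.80 + brokerage 223.04 + duty 99946.45 = 108585.30
Landed cost = invoice 467519.66 + 108585.30 = 576104.96

Total landed cost: AUD 576104.96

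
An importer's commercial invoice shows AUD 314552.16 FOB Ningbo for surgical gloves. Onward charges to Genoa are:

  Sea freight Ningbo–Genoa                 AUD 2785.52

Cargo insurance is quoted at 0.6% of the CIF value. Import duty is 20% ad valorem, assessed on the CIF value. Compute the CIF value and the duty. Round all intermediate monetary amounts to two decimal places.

CIF value: AUD 319253.20; import duty: AUD 63850.64

Let C be the CIF value. C = FOB price + freight + 0.6% × C
C − 0.6% × C = 314552.16 + 2785.52
0.994 × C = 317337.68
C = 317337.68 / 0.994 = 319253.20
Insurance premium = 0.6% × 319253.20 = 1915.52
Import duty = 319253.20 × 20% = 63850.64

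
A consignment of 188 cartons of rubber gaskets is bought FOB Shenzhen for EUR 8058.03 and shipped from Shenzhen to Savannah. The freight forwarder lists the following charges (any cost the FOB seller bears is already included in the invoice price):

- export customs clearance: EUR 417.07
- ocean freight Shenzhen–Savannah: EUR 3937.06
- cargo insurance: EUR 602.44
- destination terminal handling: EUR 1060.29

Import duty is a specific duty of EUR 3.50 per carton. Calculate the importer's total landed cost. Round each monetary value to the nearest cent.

FOB: the seller bears costs until goods are on board at the origin port; the buyer bears freight, insurance and all costs thereafter.
Already in the invoice (seller's account under FOB): export clearance — exclude.
CIF value = FOB price + freight + insurance = 8058.03 + 3937.06 + 602.44 = 12597.53
Import duty = 188 × 3.50 = 658.00
Buyer bears: freight 3937.06 + insurance 602.44 + destination terminal 1060.29 + duty 658.00 = 6257.79
Landed cost = invoice 8058.03 + 6257.79 = 14315.82

Total landed cost: EUR 14315.82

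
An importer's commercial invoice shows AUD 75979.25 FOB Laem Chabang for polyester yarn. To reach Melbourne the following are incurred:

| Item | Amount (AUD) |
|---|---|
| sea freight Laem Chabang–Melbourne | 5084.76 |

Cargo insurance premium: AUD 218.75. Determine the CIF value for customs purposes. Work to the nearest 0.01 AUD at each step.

CIF value: AUD 81282.76

CIF = FOB price + freight + insurance
CIF = 75979.25 + 5084.76 + 218.75 = 81282.76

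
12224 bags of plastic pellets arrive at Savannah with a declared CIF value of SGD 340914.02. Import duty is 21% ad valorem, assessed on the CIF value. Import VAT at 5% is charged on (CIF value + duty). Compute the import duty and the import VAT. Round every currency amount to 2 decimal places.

Import duty = 340914.02 × 21% = 71591.94
VAT base = CIF + duty = 340914.02 + 71591.94 = 412505.96
Import VAT = 412505.96 × 5% = 20625.30

Import duty: SGD 71591.94; import VAT: SGD 20625.30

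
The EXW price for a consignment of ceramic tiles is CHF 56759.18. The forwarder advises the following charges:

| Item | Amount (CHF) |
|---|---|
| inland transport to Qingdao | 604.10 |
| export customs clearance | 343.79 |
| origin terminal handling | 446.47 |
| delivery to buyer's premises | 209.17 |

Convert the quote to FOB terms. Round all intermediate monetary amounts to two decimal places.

Not relevant to the conversion: delivery — on the buyer under both terms; not part of either seller's price.
From EXW to FOB, the seller additionally bears: inland to port, export clearance, origin terminal.
FOB price = 56759.18 + 604.10 + 343.79 + 446.47 = 58153.54

FOB price: CHF 58153.54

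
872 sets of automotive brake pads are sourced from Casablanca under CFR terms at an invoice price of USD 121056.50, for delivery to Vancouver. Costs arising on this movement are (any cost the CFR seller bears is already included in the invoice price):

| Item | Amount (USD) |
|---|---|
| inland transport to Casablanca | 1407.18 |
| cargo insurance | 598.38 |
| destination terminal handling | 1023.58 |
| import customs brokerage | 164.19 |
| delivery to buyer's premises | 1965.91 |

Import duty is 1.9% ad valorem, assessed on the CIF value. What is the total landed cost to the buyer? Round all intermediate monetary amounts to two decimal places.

Total landed cost: USD 127120.00

CFR: the seller pays costs through ocean freight to the destination port, but not insurance.
Already in the invoice (seller's account under CFR): inland to port — exclude.
CIF value = CFR price + insurance = 121056.50 + 598.38 = 121654.88
Import duty = 121654.88 × 1.9% = 2311.44
Buyer bears: insurance 598.38 + destination terminal 1023.58 + brokerage 164.19 + delivery 1965.91 + duty 2311.44 = 6063.50
Landed cost = invoice 121056.50 + 6063.50 = 127120.00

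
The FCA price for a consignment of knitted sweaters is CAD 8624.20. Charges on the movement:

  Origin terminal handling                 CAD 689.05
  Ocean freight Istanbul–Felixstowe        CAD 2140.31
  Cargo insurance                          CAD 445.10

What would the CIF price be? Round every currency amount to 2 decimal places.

From FCA to CIF, the seller additionally bears: origin terminal, freight, insurance.
CIF price = 8624.20 + 689.05 + 2140.31 + 445.10 = 11898.66

CIF price: CAD 11898.66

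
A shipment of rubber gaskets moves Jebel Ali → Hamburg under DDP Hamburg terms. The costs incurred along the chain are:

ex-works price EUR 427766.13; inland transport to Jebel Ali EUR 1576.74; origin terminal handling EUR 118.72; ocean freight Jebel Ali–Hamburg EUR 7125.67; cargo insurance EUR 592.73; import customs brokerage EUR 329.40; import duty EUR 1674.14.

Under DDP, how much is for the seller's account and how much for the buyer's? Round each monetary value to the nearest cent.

DDP: the seller bears all costs including import duty.
Seller's account: goods 427766.13 + inland to port 1576.74 + origin terminal 118.72 + freight 7125.67 + insurance 592.73 + brokerage 329.40 + duty 1674.14 = 439183.53
Buyer's account: 0.00

Seller: EUR 439183.53; buyer: EUR 0.00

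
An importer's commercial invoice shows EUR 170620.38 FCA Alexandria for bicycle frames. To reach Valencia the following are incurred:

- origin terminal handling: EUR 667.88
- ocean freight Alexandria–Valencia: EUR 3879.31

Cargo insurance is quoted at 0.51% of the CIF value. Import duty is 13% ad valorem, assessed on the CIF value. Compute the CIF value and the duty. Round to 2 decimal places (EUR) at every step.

CIF value: EUR 176065.50; import duty: EUR 22888.52

Let C be the CIF value. C = FCA price + pre-shipment costs + freight + 0.51% × C
C − 0.51% × C = 170620.38 + 667.88 + 3879.31
0.9949 × C = 175167.57
C = 175167.57 / 0.9949 = 176065.50
Insurance premium = 0.51% × 176065.50 = 897.93
Import duty = 176065.50 × 13% = 22888.52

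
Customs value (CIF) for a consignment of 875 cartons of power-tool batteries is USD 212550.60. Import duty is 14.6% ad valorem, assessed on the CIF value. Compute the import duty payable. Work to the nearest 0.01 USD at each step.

Import duty = 212550.60 × 14.6% = 31032.39

Import duty: USD 31032.39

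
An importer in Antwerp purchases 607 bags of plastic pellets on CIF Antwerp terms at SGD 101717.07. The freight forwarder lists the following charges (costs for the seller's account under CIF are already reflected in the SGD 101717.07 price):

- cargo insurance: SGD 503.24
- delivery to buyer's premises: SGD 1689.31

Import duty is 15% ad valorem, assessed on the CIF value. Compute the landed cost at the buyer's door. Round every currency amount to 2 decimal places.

Total landed cost: SGD 118663.94

CIF: the seller pays costs through ocean freight and marine insurance to the destination port.
Already in the invoice (seller's account under CIF): insurance — exclude.
The CIF price already equals the CIF value: 101717.07
Import duty = 101717.07 × 15% = 15257.56
Buyer bears: delivery 1689.31 + duty 15257.56 = 16946.87
Landed cost = invoice 101717.07 + 16946.87 = 118663.94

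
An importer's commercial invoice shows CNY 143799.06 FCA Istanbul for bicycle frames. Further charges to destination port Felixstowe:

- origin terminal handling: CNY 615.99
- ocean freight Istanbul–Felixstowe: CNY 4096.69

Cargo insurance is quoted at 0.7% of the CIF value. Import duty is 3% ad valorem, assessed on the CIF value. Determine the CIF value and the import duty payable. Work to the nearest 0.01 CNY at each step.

CIF value: CNY 149558.65; import duty: CNY 4486.76

Let C be the CIF value. C = FCA price + pre-shipment costs + freight + 0.7% × C
C − 0.7% × C = 143799.06 + 615.99 + 4096.69
0.993 × C = 148511.74
C = 148511.74 / 0.993 = 149558.65
Insurance premium = 0.7% × 149558.65 = 1046.91
Import duty = 149558.65 × 3% = 4486.76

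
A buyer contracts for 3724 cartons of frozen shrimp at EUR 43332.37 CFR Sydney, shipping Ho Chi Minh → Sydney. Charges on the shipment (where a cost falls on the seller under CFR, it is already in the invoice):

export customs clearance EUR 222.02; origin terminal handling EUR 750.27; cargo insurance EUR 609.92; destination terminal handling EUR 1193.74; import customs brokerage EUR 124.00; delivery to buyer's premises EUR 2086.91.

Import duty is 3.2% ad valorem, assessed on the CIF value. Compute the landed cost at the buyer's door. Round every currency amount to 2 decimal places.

Total landed cost: EUR 48753.09

CFR: the seller pays costs through ocean freight to the destination port, but not insurance.
Already in the invoice (seller's account under CFR): export clearance, origin terminal — exclude.
CIF value = CFR price + insurance = 43332.37 + 609.92 = 43942.29
Import duty = 43942.29 × 3.2% = 1406.15
Buyer bears: insurance 609.92 + destination terminal 1193.74 + brokerage 124.00 + delivery 2086.91 + duty 1406.15 = 5420.72
Landed cost = invoice 43332.37 + 5420.72 = 48753.09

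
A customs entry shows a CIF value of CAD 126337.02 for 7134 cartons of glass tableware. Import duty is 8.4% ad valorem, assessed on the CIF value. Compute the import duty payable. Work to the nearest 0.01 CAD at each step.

Import duty: CAD 10612.31

Import duty = 126337.02 × 8.4% = 10612.31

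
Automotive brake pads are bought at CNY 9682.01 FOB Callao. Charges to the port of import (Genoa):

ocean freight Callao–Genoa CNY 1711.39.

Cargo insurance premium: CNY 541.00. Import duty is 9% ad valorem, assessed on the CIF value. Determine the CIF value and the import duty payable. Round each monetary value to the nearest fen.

CIF value: CNY 11934.40; import duty: CNY 1074.10

CIF = FOB price + freight + insurance
CIF = 9682.01 + 1711.39 + 541.00 = 11934.40
Import duty = 11934.40 × 9% = 1074.10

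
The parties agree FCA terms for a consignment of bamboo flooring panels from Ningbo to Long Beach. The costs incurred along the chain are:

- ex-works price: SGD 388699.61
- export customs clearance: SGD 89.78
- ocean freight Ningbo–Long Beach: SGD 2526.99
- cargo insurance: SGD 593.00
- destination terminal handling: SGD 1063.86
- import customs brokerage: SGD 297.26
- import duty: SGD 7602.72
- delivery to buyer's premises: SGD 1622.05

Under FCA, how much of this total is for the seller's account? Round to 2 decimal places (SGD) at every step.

Seller's account: SGD 388789.39

FCA: the seller delivers export-cleared goods to the carrier; the buyer bears costs from that point.
Seller's account: goods 388699.61 + export clearance 89.78 = 388789.39
Buyer's account: freight 2526.99 + insurance 593.00 + destination terminal 1063.86 + brokerage 297.26 + duty 7602.72 + delivery 1622.05 = 13705.88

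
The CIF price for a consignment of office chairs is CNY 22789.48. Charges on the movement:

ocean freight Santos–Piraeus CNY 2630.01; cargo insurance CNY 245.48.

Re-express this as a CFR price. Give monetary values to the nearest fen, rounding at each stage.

Not relevant to the conversion: freight — on the seller under both CIF and CFR; already in the CIF price and stays in the CFR price.
From CIF to CFR, the seller no longer bears: insurance.
CFR price = 22789.48 − 245.48 = 22544.00

CFR price: CNY 22544.00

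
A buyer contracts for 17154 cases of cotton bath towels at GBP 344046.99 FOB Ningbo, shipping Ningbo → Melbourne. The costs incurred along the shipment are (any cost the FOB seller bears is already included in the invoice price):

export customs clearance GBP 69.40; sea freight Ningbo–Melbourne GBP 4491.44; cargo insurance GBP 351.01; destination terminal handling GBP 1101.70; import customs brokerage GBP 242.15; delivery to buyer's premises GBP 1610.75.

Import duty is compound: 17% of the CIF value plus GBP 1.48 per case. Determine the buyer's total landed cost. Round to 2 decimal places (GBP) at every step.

Total landed cost: GBP 436543.16

FOB: the seller bears costs until goods are on board at the origin port; the buyer bears freight, insurance and all costs thereafter.
Already in the invoice (seller's account under FOB): export clearance — exclude.
CIF value = FOB price + freight + insurance = 344046.99 + 4491.44 + 351.01 = 348889.44
Ad valorem component: 348889.44 × 17% = 59311.20
Specific component: 17154 × 1.48 = 25387.92
Import duty = 59311.20 + 25387.92 = 84699.12
Buyer bears: freight 4491.44 + insurance 351.01 + destination terminal 1101.70 + brokerage 242.15 + delivery 1610.75 + duty 84699.12 = 92496.17
Landed cost = invoice 344046.99 + 92496.17 = 436543.16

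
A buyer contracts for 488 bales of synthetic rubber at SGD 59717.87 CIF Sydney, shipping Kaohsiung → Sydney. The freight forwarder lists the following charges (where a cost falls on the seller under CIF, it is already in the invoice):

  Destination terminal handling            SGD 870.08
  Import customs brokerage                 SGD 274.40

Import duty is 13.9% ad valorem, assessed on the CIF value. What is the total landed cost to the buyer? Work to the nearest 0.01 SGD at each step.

CIF: the seller pays costs through ocean freight and marine insurance to the destination port.
The CIF price already equals the CIF value: 59717.87
Import duty = 59717.87 × 13.9% = 8300.78
Buyer bears: destination terminal 870.08 + brokerage 274.40 + duty 8300.78 = 9445.26
Landed cost = invoice 59717.87 + 9445.26 = 69163.13

Total landed cost: SGD 69163.13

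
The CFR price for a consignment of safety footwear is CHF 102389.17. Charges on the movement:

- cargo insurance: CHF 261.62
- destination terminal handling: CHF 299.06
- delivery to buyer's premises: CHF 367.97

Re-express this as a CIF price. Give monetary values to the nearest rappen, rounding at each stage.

CIF price: CHF 102650.79

Not relevant to the conversion: destination terminal, delivery — on the buyer under both terms; not part of either seller's price.
From CFR to CIF, the seller additionally bears: insurance.
CIF price = 102389.17 + 261.62 = 102650.79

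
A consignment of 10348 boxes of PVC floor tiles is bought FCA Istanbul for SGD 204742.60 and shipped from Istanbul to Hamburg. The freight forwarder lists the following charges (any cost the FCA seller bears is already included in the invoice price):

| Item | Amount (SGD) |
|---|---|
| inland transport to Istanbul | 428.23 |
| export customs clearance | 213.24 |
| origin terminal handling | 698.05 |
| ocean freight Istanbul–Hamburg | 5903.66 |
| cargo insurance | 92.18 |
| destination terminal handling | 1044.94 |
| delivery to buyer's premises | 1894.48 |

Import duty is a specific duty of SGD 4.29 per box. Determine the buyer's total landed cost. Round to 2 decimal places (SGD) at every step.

Total landed cost: SGD 258768.83

FCA: the seller delivers export-cleared goods to the carrier; the buyer bears costs from that point.
Already in the invoice (seller's account under FCA): inland to port, export clearance — exclude.
CIF value = FCA price + origin terminal + freight + insurance = 204742.60 + 698.05 + 5903.66 + 92.18 = 211436.49
Import duty = 10348 × 4.29 = 44392.92
Buyer bears: origin terminal 698.05 + freight 5903.66 + insurance 92.18 + destination terminal 1044.94 + delivery 1894.48 + duty 44392.92 = 54026.23
Landed cost = invoice 204742.60 + 54026.23 = 258768.83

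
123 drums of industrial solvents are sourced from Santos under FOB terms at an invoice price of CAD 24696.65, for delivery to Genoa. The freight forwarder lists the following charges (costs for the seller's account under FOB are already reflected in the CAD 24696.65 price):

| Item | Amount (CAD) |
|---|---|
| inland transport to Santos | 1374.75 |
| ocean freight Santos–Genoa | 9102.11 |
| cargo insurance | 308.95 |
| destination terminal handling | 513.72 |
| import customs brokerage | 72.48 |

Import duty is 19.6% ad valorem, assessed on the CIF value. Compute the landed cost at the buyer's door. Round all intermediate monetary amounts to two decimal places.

FOB: the seller bears costs until goods are on board at the origin port; the buyer bears freight, insurance and all costs thereafter.
Already in the invoice (seller's account under FOB): inland to port — exclude.
CIF value = FOB price + freight + insurance = 24696.65 + 9102.11 + 308.95 = 34107.71
Import duty = 34107.71 × 19.6% = 6685.11
Buyer bears: freight 9102.11 + insurance 308.95 + destination terminal 513.72 + brokerage 72.48 + duty 6685.11 = 16682.37
Landed cost = invoice 24696.65 + 16682.37 = 41379.02

Total landed cost: CAD 41379.02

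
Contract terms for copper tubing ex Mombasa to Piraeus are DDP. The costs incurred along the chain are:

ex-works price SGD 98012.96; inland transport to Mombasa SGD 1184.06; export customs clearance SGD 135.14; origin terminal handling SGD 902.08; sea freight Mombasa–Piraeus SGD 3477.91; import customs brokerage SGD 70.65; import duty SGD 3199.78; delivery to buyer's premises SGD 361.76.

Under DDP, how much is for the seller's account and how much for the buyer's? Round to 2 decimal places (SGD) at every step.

Seller: SGD 107344.34; buyer: SGD 0.00

DDP: the seller bears all costs including import duty.
Seller's account: goods 98012.96 + inland to port 1184.06 + export clearance 135.14 + origin terminal 902.08 + freight 3477.91 + brokerage 70.65 + duty 3199.78 + delivery 361.76 = 107344.34
Buyer's account: 0.00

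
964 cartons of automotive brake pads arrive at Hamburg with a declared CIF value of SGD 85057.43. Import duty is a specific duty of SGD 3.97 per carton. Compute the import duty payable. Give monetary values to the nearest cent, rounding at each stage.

Import duty = 964 × 3.97 = 3827.08

Import duty: SGD 3827.08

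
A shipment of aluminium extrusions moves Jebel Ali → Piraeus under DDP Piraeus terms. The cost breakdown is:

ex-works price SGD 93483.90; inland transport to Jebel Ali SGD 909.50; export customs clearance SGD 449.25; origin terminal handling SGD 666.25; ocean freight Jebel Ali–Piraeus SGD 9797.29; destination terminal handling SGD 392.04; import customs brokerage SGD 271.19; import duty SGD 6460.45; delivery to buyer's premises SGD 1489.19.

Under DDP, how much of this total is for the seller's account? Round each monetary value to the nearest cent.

DDP: the seller bears all costs including import duty.
Seller's account: goods 93483.90 + inland to port 909.50 + export clearance 449.25 + origin terminal 666.25 + freight 9797.29 + destination terminal 392.04 + brokerage 271.19 + duty 6460.45 + delivery 1489.19 = 113919.06
Buyer's account: 0.00

Seller's account: SGD 113919.06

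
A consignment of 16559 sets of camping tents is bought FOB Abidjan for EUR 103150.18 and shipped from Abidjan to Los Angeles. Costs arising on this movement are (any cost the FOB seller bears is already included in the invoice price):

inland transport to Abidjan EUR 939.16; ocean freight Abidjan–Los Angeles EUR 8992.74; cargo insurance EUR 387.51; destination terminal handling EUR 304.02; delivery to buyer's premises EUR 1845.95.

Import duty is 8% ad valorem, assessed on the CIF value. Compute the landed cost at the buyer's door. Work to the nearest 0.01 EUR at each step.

FOB: the seller bears costs until goods are on board at the origin port; the buyer bears freight, insurance and all costs thereafter.
Already in the invoice (seller's account under FOB): inland to port — exclude.
CIF value = FOB price + freight + insurance = 103150.18 + 8992.74 + 387.51 = 112530.43
Import duty = 112530.43 × 8% = 9002.43
Buyer bears: freight 8992.74 + insurance 387.51 + destination terminal 304.02 + delivery 1845.95 + duty 9002.43 = 20532.65
Landed cost = invoice 103150.18 + 20532.65 = 123682.83

Total landed cost: EUR 123682.83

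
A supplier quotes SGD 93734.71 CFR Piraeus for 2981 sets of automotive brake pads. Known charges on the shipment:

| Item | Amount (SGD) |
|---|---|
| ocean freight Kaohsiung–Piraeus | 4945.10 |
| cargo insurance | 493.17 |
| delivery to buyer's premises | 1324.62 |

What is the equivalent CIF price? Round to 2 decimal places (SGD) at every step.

Not relevant to the conversion: freight — on the seller under both CFR and CIF; already in the CFR price and stays in the CIF price. delivery — on the buyer under both terms; not part of either seller's price.
From CFR to CIF, the seller additionally bears: insurance.
CIF price = 93734.71 + 493.17 = 94227.88

CIF price: SGD 94227.88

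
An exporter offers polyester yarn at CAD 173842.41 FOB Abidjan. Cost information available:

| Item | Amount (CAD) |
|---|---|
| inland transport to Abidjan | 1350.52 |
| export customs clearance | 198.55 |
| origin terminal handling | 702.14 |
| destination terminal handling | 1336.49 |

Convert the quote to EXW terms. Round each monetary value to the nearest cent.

EXW price: CAD 171591.20

Not relevant to the conversion: destination terminal — on the buyer under both terms; not part of either seller's price.
From FOB to EXW, the seller no longer bears: inland to port, export clearance, origin terminal.
EXW price = 173842.41 − 1350.52 − 198.55 − 702.14 = 171591.20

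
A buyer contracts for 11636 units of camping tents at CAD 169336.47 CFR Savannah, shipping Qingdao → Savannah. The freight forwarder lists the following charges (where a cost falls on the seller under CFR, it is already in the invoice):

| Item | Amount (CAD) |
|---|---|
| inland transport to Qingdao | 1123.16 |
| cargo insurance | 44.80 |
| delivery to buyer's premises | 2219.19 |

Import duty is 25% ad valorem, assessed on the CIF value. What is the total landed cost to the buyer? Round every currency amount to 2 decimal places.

Total landed cost: CAD 213945.78

CFR: the seller pays costs through ocean freight to the destination port, but not insurance.
Already in the invoice (seller's account under CFR): inland to port — exclude.
CIF value = CFR price + insurance = 169336.47 + 44.80 = 169381.27
Import duty = 169381.27 × 25% = 42345.32
Buyer bears: insurance 44.80 + delivery 2219.19 + duty 42345.32 = 44609.31
Landed cost = invoice 169336.47 + 44609.31 = 213945.78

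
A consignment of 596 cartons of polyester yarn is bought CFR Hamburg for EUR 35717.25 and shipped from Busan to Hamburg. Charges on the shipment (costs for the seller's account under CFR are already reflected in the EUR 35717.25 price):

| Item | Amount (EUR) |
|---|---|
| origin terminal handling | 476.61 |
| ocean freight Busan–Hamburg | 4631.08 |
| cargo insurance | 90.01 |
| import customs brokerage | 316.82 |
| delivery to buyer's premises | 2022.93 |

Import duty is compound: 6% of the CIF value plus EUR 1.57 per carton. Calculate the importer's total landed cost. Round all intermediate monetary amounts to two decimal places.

CFR: the seller pays costs through ocean freight to the destination port, but not insurance.
Already in the invoice (seller's account under CFR): origin terminal, freight — exclude.
CIF value = CFR price + insurance = 35717.25 + 90.01 = 35807.26
Ad valorem component: 35807.26 × 6% = 2148.44
Specific component: 596 × 1.57 = 935.72
Import duty = 2148.44 + 935.72 = 3084.16
Buyer bears: insurance 90.01 + brokerage 316.82 + delivery 2022.93 + duty 3084.16 = 5513.92
Landed cost = invoice 35717.25 + 5513.92 = 41231.17

Total landed cost: EUR 41231.17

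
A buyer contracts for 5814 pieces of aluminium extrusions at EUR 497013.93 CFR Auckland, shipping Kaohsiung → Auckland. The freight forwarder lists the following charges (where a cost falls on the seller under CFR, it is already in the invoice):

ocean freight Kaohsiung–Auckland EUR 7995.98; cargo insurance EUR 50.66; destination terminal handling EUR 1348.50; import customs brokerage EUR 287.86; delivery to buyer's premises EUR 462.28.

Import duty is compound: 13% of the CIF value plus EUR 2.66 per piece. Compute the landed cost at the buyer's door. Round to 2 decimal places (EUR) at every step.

CFR: the seller pays costs through ocean freight to the destination port, but not insurance.
Already in the invoice (seller's account under CFR): freight — exclude.
CIF value = CFR price + insurance = 497013.93 + 50.66 = 497064.59
Ad valorem component: 497064.59 × 13% = 64618.40
Specific component: 5814 × 2.66 = 15465.24
Import duty = 64618.40 + 15465.24 = 80083.64
Buyer bears: insurance 50.66 + destination terminal 1348.50 + brokerage 287.86 + delivery 462.28 + duty 80083.64 = 82232.94
Landed cost = invoice 497013.93 + 82232.94 = 579246.87

Total landed cost: EUR 579246.87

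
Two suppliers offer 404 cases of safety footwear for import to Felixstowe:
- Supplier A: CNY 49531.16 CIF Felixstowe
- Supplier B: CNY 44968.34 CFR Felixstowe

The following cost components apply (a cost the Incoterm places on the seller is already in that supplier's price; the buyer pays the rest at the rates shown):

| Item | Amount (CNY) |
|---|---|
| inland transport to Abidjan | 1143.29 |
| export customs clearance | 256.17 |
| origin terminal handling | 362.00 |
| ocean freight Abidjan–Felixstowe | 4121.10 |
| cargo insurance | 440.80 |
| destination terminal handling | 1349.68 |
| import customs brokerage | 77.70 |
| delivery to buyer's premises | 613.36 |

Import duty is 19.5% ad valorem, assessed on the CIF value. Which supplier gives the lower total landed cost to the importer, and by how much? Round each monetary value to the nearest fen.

Supplier A (CIF):
The CIF price already equals the CIF value: 49531.16
Import duty = 49531.16 × 19.5% = 9658.58
Buyer bears (A): 1349.68 + 77.70 + 613.36 = 2040.74
Landed cost (A) = invoice 49531.16 + 2040.74 + duty 9658.58 = 61230.48
Supplier B (CFR):
CIF value = CFR price + insurance = 44968.34 + 440.80 = 45409.14
Import duty = 45409.14 × 19.5% = 8854.78
Buyer bears (B): 440.80 + 1349.68 + 77.70 + 613.36 = 2481.54
Landed cost (B) = invoice 44968.34 + 2481.54 + duty 8854.78 = 56304.66
Difference = |61230.48 − 56304.66| = 4925.82

Supplier B is cheaper by CNY 4925.82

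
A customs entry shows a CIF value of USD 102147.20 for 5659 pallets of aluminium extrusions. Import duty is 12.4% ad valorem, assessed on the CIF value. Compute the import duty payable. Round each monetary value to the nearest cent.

Import duty = 102147.20 × 12.4% = 12666.25

Import duty: USD 12666.25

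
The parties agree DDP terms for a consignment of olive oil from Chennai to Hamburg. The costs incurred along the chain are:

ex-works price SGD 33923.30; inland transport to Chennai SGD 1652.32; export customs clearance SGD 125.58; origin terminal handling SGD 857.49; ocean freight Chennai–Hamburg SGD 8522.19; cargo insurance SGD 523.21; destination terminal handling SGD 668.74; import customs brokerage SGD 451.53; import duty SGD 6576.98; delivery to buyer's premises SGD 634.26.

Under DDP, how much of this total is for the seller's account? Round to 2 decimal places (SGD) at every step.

Seller's account: SGD 53935.60

DDP: the seller bears all costs including import duty.
Seller's account: goods 33923.30 + inland to port 1652.32 + export clearance 125.58 + origin terminal 857.49 + freight 8522.19 + insurance 523.21 + destination terminal 668.74 + brokerage 451.53 + duty 6576.98 + delivery 634.26 = 53935.60
Buyer's account: 0.00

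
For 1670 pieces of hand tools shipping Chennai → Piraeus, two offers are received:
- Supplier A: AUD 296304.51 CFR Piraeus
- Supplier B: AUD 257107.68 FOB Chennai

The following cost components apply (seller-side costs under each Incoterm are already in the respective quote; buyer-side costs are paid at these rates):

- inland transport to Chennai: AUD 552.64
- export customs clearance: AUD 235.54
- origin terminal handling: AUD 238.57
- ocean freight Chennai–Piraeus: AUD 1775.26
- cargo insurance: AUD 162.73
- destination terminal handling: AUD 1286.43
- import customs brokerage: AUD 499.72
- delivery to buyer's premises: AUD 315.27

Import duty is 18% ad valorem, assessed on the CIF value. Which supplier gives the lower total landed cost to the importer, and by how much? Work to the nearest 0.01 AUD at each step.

Supplier A (CFR):
CIF value = CFR price + insurance = 296304.51 + 162.73 = 296467.24
Import duty = 296467.24 × 18% = 53364.10
Buyer bears (A): 162.73 + 1286.43 + 499.72 + 315.27 = 2264.15
Landed cost (A) = invoice 296304.51 + 2264.15 + duty 53364.10 = 351932.76
Supplier B (FOB):
CIF value = FOB price + freight + insurance = 257107.68 + 1775.26 + 162.73 = 259045.67
Import duty = 259045.67 × 18% = 46628.22
Buyer bears (B): 1775.26 + 162.73 + 1286.43 + 499.72 + 315.27 = 4039.41
Landed cost (B) = invoice 257107.68 + 4039.41 + duty 46628.22 = 307775.31
Difference = |351932.76 − 307775.31| = 44157.45

Supplier B is cheaper by AUD 44157.45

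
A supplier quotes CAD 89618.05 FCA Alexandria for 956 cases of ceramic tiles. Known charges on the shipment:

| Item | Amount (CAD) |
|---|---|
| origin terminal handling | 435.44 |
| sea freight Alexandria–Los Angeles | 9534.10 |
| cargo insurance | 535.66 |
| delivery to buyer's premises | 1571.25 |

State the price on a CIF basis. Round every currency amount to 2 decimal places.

CIF price: CAD 100123.25

Not relevant to the conversion: delivery — on the buyer under both terms; not part of either seller's price.
From FCA to CIF, the seller additionally bears: origin terminal, freight, insurance.
CIF price = 89618.05 + 435.44 + 9534.10 + 535.66 = 100123.25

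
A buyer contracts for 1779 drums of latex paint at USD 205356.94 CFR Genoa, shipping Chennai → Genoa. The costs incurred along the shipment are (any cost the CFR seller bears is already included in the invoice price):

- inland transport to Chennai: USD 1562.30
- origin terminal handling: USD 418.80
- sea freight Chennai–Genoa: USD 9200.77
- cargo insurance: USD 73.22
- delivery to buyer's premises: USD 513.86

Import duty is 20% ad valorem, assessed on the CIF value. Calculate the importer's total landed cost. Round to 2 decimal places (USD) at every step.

Total landed cost: USD 247030.05

CFR: the seller pays costs through ocean freight to the destination port, but not insurance.
Already in the invoice (seller's account under CFR): inland to port, origin terminal, freight — exclude.
CIF value = CFR price + insurance = 205356.94 + 73.22 = 205430.16
Import duty = 205430.16 × 20% = 41086.03
Buyer bears: insurance 73.22 + delivery 513.86 + duty 41086.03 = 41673.11
Landed cost = invoice 205356.94 + 41673.11 = 247030.05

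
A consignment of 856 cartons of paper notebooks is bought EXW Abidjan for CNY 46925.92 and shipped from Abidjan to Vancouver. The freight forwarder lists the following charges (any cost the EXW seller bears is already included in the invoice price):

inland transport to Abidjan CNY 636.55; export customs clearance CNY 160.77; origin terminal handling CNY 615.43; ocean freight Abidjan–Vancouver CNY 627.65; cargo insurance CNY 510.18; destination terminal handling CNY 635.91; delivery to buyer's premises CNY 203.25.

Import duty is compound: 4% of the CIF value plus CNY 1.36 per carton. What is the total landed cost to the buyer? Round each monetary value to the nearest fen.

Total landed cost: CNY 53458.88

EXW: the seller makes goods available at their premises; the buyer bears all onward costs.
CIF value = EXW price + inland to port + export clearance + origin terminal + freight + insurance = 46925.92 + 636.55 + 160.77 + 615.43 + 627.65 + 510.18 = 49476.50
Ad valorem component: 49476.50 × 4% = 1979.06
Specific component: 856 × 1.36 = 1164.16
Import duty = 1979.06 + 1164.16 = 3143.22
Buyer bears: inland to port 636.55 + export clearance 160.77 + origin terminal 615.43 + freight 627.65 + insurance 510.18 + destination terminal 635.91 + delivery 203.25 + duty 3143.22 = 6532.96
Landed cost = invoice 46925.92 + 6532.96 = 53458.88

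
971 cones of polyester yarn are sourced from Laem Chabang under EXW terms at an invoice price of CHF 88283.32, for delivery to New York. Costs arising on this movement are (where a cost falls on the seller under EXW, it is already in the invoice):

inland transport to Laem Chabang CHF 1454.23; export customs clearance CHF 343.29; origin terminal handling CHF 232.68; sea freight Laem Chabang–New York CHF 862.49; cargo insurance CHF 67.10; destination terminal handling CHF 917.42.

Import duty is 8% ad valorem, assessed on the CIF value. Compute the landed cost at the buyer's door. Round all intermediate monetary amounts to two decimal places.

EXW: the seller makes goods available at their premises; the buyer bears all onward costs.
CIF value = EXW price + inland to port + export clearance + origin terminal + freight + insurance = 88283.32 + 1454.23 + 343.29 + 232.68 + 862.49 + 67.10 = 91243.11
Import duty = 91243.11 × 8% = 7299.45
Buyer bears: inland to port 1454.23 + export clearance 343.29 + origin terminal 232.68 + freight 862.49 + insurance 67.10 + destination terminal 917.42 + duty 7299.45 = 11176.66
Landed cost = invoice 88283.32 + 11176.66 = 99459.98

Total landed cost: CHF 99459.98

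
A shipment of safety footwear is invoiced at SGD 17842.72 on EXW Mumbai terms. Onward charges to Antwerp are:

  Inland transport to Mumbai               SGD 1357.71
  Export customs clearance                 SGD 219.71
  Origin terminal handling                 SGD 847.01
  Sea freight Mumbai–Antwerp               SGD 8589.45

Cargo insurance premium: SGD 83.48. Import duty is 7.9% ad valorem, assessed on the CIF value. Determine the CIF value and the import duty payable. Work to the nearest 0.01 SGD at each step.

CIF value: SGD 28940.08; import duty: SGD 2286.27

CIF = EXW price + pre-shipment costs + freight + insurance
CIF = 17842.72 + 1357.71 + 219.71 + 847.01 + 8589.45 + 83.48 = 28940.08
Import duty = 28940.08 × 7.9% = 2286.27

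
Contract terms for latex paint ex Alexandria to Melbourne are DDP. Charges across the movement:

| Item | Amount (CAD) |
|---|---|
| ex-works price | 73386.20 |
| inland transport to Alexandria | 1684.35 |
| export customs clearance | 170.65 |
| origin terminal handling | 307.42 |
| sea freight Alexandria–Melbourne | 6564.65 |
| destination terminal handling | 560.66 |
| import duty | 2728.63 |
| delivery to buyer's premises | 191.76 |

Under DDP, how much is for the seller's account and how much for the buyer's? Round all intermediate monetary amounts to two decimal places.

DDP: the seller bears all costs including import duty.
Seller's account: goods 73386.20 + inland to port 1684.35 + export clearance 170.65 + origin terminal 307.42 + freight 6564.65 + destination terminal 560.66 + duty 2728.63 + delivery 191.76 = 85594.32
Buyer's account: 0.00

Seller: CAD 85594.32; buyer: CAD 0.00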